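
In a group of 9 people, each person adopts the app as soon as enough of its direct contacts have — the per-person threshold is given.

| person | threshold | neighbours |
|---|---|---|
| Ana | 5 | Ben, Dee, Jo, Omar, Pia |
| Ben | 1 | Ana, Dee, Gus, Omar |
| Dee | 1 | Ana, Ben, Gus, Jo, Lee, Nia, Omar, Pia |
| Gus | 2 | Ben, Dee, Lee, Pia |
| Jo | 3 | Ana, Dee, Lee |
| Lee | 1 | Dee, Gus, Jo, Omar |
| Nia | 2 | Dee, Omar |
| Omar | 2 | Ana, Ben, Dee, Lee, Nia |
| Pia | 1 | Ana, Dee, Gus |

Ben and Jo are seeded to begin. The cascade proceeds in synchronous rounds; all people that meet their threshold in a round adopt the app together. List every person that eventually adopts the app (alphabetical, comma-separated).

Round 1 — Ben, Jo adopt the app (initial).
Round 2 — checking thresholds:
  Ana: 2 of 5 neighbours < 5, holds.
  Dee: 2 of 8 neighbours ≥ 1, adopts the app.
  Gus: 1 of 4 neighbours < 2, holds.
  Lee: 1 of 4 neighbours ≥ 1, adopts the app.
  Omar: 1 of 5 neighbours < 2, holds.
Round 3 — checking thresholds:
  Ana: 3 of 5 neighbours < 5, holds.
  Gus: 3 of 4 neighbours ≥ 2, adopts the app.
  Nia: 1 of 2 neighbours < 2, holds.
  Omar: 3 of 5 neighbours ≥ 2, adopts the app.
  Pia: 1 of 3 neighbours ≥ 1, adopts the app.
Round 4 — checking thresholds:
  Ana: 5 of 5 neighbours ≥ 5, adopts the app.
  Nia: 2 of 2 neighbours ≥ 2, adopts the app.
Round 5 — no new adoptions; cascade stops.

Ana, Ben, Dee, Gus, Jo, Lee, Nia, Omar, Pia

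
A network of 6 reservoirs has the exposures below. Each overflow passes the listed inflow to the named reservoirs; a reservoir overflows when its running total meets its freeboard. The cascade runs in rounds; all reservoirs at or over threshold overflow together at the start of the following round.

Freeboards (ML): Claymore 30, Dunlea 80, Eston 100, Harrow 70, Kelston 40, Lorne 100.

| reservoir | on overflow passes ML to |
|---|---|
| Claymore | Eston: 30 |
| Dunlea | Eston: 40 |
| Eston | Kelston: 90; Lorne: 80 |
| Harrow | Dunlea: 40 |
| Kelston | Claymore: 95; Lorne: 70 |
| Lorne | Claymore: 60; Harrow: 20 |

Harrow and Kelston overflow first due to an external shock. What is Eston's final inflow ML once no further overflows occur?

30

Round 1 — Harrow, Kelston overflow (initial).
  Claymore: +95 → 95 ≥ 30
  Dunlea: +40 → 40 < 80
  Lorne: +70 → 70 < 100
Round 2 — Claymore overflows.
  Eston: +30 → 30 < 100
No further overflows.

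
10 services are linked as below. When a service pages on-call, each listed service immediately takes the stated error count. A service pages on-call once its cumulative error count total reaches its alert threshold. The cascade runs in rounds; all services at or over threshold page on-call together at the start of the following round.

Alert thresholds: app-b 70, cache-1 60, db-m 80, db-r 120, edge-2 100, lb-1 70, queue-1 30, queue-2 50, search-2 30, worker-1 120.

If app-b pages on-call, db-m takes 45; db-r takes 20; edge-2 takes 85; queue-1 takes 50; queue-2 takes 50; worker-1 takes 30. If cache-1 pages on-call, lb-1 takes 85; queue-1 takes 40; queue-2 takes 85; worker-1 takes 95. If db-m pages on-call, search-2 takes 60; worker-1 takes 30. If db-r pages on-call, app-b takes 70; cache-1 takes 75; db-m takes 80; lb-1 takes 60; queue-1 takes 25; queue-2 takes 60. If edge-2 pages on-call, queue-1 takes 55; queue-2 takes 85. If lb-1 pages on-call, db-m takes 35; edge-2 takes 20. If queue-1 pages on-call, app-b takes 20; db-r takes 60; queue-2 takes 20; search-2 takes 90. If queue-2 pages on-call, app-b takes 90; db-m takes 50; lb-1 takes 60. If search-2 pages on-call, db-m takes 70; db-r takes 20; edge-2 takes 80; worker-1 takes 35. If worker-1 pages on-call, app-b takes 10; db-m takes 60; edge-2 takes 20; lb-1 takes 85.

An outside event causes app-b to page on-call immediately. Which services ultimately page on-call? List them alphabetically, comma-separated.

app-b, db-m, edge-2, queue-1, queue-2, search-2

Round 1 — app-b pages on-call (initial).
  db-m: +45 → 45 < 80
  db-r: +20 → 20 < 120
  edge-2: +85 → 85 < 100
  queue-1: +50 → 50 ≥ 30
  queue-2: +50 → 50 ≥ 50
  worker-1: +30 → 30 < 120
Round 2 — queue-1, queue-2 page on-call.
  db-m: +50 → 95 ≥ 80
  db-r: +60 → 80 < 120
  lb-1: +60 → 60 < 70
  search-2: +90 → 90 ≥ 30
Round 3 — db-m, search-2 page on-call.
  db-r: +20 → 100 < 120
  edge-2: +80 → 165 ≥ 100
  worker-1: +30+35 → 95 < 120
Round 4 — edge-2 pages on-call.
No further pages.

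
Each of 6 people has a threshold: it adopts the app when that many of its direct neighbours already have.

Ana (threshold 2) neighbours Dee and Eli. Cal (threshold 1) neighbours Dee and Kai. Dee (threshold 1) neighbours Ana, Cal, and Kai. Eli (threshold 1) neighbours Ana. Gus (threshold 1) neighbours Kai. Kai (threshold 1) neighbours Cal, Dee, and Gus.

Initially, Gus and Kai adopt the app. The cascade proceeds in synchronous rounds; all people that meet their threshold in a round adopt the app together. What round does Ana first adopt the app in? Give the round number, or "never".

never

Round 1 — Gus, Kai adopt the app (initial).
Round 2 — checking thresholds:
  Cal: 1 of 2 neighbours ≥ 1, adopts the app.
  Dee: 1 of 3 neighbours ≥ 1, adopts the app.
Round 3 — no new adoptions; cascade stops.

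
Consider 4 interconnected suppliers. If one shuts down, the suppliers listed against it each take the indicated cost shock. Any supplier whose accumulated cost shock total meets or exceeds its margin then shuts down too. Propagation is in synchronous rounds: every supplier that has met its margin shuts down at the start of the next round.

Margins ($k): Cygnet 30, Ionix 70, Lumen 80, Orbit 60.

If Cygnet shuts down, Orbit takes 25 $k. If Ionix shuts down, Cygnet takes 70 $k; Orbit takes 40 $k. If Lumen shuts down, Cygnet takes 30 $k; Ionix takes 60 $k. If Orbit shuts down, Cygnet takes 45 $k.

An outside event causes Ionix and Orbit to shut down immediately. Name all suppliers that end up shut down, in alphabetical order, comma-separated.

Cygnet, Ionix, Orbit

Round 1 — Ionix, Orbit shut down (initial).
  Cygnet: +70+45 → 115 ≥ 30
Round 2 — Cygnet shuts down.
No further shutdowns.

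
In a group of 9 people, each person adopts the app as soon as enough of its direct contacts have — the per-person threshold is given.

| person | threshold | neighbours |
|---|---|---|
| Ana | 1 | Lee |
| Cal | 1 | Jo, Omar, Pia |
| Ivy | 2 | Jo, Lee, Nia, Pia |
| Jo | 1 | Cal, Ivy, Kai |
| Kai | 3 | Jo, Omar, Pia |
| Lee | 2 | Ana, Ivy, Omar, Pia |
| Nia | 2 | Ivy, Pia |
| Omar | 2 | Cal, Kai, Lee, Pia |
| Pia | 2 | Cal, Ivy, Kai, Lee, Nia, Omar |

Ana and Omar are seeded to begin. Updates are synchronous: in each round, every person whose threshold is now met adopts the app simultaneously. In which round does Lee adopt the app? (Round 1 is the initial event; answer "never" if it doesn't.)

2

Round 1 — Ana, Omar adopt the app (initial).
Round 2 — checking thresholds:
  Cal: 1 of 3 neighbours ≥ 1, adopts the app.
  Kai: 1 of 3 neighbours < 3, holds.
  Lee: 2 of 4 neighbours ≥ 2, adopts the app.
  Pia: 1 of 6 neighbours < 2, holds.
Round 3 — checking thresholds:
  Ivy: 1 of 4 neighbours < 2, holds.
  Jo: 1 of 3 neighbours ≥ 1, adopts the app.
  Kai: 1 of 3 neighbours < 3, holds.
  Pia: 3 of 6 neighbours ≥ 2, adopts the app.
Round 4 — checking thresholds:
  Ivy: 3 of 4 neighbours ≥ 2, adopts the app.
  Kai: 3 of 3 neighbours ≥ 3, adopts the app.
  Nia: 1 of 2 neighbours < 2, holds.
Round 5 — checking thresholds:
  Nia: 2 of 2 neighbours ≥ 2, adopts the app.
Round 6 — no new adoptions; cascade stops.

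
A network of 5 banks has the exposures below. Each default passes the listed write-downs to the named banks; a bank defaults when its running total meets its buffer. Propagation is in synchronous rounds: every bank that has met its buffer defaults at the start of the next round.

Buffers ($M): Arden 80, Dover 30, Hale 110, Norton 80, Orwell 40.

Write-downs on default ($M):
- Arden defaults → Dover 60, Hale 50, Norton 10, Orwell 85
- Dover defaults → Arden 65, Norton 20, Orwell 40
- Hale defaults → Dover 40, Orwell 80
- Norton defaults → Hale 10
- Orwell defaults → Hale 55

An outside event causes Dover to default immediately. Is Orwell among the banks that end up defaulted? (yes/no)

yes

Round 1 — Dover defaults (initial).
  Arden: +65 → 65 < 80
  Norton: +20 → 20 < 80
  Orwell: +40 → 40 ≥ 40
Round 2 — Orwell defaults.
  Hale: +55 → 55 < 110
No further defaults.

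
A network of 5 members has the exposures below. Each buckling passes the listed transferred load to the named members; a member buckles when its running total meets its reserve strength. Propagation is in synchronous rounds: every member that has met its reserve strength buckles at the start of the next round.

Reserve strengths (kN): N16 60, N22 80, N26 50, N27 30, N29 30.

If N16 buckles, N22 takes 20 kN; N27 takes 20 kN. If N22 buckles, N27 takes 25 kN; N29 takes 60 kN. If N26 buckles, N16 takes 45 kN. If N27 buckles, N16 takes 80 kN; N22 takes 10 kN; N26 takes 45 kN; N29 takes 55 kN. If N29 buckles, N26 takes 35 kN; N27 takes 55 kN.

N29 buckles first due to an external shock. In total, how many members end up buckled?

4

Round 1 — N29 buckles (initial).
  N26: +35 → 35 < 50
  N27: +55 → 55 ≥ 30
Round 2 — N27 buckles.
  N16: +80 → 80 ≥ 60
  N22: +10 → 10 < 80
  N26: +45 → 80 ≥ 50
Round 3 — N16, N26 buckle.
  N22: +20 → 30 < 80
No further bucklings.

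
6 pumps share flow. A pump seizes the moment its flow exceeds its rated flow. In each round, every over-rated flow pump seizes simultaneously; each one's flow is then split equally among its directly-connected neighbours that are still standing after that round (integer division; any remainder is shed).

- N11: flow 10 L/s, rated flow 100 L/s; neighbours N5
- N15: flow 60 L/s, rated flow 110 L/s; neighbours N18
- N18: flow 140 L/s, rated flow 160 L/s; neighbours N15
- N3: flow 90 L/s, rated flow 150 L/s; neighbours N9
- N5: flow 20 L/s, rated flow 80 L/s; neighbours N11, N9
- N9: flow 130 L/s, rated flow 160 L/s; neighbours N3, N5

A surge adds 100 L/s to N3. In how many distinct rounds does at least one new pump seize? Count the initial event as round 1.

Round 1 — N3 at 190 > 150. N3 seizes.
  N3 sheds 190 L/s to N9: 190 each.
    N9: 130+190 = 320 > 160
Round 2 — N9 seizes.
  N9 sheds 320 L/s to N5: 320 each.
    N5: 20+320 = 340 > 80
Round 3 — N5 seizes.
  N5 sheds 340 L/s to N11: 340 each.
    N11: 10+340 = 350 > 100
Round 4 — N11 seizes.
  N11 sheds 350 L/s: no online neighbours, lost.
No further seizures.

4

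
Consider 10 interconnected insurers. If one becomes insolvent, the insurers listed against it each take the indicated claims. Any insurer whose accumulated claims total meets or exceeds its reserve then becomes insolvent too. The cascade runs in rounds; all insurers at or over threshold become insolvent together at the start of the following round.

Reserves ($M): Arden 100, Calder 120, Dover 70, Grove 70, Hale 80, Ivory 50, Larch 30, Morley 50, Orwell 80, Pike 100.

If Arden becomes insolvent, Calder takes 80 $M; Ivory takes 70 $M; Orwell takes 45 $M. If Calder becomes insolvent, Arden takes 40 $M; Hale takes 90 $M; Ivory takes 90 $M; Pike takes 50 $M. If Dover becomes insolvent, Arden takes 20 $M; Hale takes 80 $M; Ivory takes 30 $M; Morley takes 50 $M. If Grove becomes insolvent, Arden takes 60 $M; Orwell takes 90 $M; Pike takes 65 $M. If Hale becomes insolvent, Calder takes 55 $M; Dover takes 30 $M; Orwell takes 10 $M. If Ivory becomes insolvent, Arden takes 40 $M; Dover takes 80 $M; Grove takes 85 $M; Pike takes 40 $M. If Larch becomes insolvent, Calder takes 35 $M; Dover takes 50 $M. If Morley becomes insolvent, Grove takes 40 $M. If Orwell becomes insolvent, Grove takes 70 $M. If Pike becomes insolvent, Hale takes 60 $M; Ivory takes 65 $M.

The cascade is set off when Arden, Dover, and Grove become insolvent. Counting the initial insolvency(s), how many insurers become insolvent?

Round 1 — Arden, Dover, Grove become insolvent (initial).
  Calder: +80 → 80 < 120
  Hale: +80 → 80 ≥ 80
  Ivory: +70+30 → 100 ≥ 50
  Morley: +50 → 50 ≥ 50
  Orwell: +45+90 → 135 ≥ 80
  Pike: +65 → 65 < 100
Round 2 — Hale, Ivory, Morley, Orwell become insolvent.
  Calder: +55 → 135 ≥ 120
  Pike: +40 → 105 ≥ 100
Round 3 — Calder, Pike become insolvent.
No further insolvencies.

9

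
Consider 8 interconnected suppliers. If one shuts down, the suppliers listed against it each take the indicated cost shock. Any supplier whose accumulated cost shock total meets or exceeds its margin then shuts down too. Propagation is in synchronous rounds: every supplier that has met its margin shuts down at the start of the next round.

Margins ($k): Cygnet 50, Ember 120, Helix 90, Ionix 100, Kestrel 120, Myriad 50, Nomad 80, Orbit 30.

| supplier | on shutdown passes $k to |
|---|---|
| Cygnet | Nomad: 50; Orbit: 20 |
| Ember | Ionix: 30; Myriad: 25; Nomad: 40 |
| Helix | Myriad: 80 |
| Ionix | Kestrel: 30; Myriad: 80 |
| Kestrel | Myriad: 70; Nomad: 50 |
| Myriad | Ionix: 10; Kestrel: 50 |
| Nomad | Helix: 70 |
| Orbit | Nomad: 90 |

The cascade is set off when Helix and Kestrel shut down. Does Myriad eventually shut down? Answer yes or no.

Round 1 — Helix, Kestrel shut down (initial).
  Myriad: +80+70 → 150 ≥ 50
  Nomad: +50 → 50 < 80
Round 2 — Myriad shuts down.
  Ionix: +10 → 10 < 100
No further shutdowns.

yes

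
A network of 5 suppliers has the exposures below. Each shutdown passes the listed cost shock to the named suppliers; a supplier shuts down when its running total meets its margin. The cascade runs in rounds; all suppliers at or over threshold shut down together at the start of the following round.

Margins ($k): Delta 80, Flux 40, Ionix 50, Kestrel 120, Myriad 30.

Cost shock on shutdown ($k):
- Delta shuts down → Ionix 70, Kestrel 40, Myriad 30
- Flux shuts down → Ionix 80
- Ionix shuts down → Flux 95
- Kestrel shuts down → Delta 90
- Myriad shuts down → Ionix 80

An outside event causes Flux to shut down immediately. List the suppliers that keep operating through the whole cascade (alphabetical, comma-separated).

Delta, Kestrel, Myriad

Round 1 — Flux shuts down (initial).
  Ionix: +80 → 80 ≥ 50
Round 2 — Ionix shuts down.
No further shutdowns.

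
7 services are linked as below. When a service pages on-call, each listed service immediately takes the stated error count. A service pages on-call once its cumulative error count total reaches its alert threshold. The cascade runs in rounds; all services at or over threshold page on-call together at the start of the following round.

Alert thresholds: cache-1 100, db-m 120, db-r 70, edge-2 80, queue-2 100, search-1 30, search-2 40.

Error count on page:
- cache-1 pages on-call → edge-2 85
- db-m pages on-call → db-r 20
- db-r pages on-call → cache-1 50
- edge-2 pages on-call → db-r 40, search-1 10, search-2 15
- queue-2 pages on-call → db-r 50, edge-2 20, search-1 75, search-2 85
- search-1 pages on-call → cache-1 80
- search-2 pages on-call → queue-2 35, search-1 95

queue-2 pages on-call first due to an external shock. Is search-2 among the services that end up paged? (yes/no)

Round 1 — queue-2 pages on-call (initial).
  db-r: +50 → 50 < 70
  edge-2: +20 → 20 < 80
  search-1: +75 → 75 ≥ 30
  search-2: +85 → 85 ≥ 40
Round 2 — search-1, search-2 page on-call.
  cache-1: +80 → 80 < 100
No further pages.

yes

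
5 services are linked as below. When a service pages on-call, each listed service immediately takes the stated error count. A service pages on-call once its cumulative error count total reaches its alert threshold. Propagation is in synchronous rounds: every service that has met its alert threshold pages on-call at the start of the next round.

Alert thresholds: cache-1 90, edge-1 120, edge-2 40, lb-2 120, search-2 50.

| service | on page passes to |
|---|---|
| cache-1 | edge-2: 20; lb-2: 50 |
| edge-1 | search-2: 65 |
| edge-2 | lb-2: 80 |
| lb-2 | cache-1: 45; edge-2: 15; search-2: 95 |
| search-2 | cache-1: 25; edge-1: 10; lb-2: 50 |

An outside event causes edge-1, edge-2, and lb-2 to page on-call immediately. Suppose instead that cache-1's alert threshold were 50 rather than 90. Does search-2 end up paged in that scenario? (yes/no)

With cache-1's alert threshold at 50:
Round 1 — edge-1, edge-2, lb-2 page on-call (initial).
  cache-1: +45 → 45 < 50
  search-2: +65+95 → 160 ≥ 50
Round 2 — search-2 pages on-call.
  cache-1: +25 → 70 ≥ 50
Round 3 — cache-1 pages on-call.
No further pages.

yes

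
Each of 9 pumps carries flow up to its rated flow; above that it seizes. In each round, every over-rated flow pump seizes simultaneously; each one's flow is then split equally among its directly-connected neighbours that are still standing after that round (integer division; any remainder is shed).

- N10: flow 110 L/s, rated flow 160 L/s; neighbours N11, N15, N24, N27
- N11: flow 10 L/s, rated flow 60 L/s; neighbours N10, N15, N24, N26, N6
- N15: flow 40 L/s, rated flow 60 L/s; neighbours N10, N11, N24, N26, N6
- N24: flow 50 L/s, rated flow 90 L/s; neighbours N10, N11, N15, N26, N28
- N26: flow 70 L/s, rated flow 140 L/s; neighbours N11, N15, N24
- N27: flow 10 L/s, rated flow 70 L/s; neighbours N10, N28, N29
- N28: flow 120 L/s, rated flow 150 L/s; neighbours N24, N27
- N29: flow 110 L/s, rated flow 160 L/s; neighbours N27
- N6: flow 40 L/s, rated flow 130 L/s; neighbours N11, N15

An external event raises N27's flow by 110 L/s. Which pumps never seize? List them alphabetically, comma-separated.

N29, N6

Round 1 — N27 at 120 > 70. N27 seizes.
  N27 sheds 120 L/s to N10, N28, N29: 40 each.
    N10: 110+40 = 150 ≤ 160
    N28: 120+40 = 160 > 150
    N29: 110+40 = 150 ≤ 160
Round 2 — N28 seizes.
  N28 sheds 160 L/s to N24: 160 each.
    N24: 50+160 = 210 > 90
Round 3 — N24 seizes.
  N24 sheds 210 L/s to N10, N11, N15, N26: 52 each (2 lost).
    N10: 150+52 = 202 > 160
    N11: 10+52 = 62 > 60
    N15: 40+52 = 92 > 60
    N26: 70+52 = 122 ≤ 140
Round 4 — N10, N11, N15 seize.
  N10 sheds 202 L/s: no online neighbours, lost.
  N11 sheds 62 L/s to N26, N6: 31 each.
    N26: 122+31 = 153 > 140
    N6: 40+31 = 71 ≤ 130
  N15 sheds 92 L/s to N26, N6: 46 each.
    N26: 153+46 = 199 > 140
    N6: 71+46 = 117 ≤ 130
Round 5 — N26 seizes.
  N26 sheds 199 L/s: no online neighbours, lost.
No further seizures.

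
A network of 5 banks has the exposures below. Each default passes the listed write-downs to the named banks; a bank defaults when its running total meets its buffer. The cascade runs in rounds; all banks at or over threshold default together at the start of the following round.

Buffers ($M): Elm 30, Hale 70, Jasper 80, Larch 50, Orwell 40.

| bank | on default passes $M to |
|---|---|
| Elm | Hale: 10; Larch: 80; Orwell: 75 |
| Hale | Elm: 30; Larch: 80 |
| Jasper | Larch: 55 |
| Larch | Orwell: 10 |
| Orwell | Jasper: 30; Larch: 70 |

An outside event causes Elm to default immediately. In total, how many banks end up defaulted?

Round 1 — Elm defaults (initial).
  Hale: +10 → 10 < 70
  Larch: +80 → 80 ≥ 50
  Orwell: +75 → 75 ≥ 40
Round 2 — Larch, Orwell default.
  Jasper: +30 → 30 < 80
No further defaults.

3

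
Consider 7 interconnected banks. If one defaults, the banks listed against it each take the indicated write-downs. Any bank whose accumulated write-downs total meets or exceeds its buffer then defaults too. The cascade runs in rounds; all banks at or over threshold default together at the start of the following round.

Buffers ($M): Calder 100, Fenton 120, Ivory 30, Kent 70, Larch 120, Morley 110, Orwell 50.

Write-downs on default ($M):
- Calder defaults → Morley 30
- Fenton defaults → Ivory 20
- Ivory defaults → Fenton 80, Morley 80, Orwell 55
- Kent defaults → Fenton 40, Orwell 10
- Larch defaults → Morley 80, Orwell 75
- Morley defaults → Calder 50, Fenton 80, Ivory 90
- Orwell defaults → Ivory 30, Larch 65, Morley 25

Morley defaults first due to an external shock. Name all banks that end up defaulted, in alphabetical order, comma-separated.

Fenton, Ivory, Morley, Orwell

Round 1 — Morley defaults (initial).
  Calder: +50 → 50 < 100
  Fenton: +80 → 80 < 120
  Ivory: +90 → 90 ≥ 30
Round 2 — Ivory defaults.
  Fenton: +80 → 160 ≥ 120
  Orwell: +55 → 55 ≥ 50
Round 3 — Fenton, Orwell default.
  Larch: +65 → 65 < 120
No further defaults.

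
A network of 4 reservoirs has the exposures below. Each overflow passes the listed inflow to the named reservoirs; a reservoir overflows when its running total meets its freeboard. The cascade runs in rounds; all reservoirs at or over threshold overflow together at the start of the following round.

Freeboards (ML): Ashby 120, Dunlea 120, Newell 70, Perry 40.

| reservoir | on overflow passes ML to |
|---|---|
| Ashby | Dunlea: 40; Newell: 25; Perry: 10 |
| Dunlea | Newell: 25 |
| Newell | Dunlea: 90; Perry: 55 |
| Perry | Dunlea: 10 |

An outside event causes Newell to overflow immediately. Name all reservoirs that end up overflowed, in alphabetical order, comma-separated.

Newell, Perry

Round 1 — Newell overflows (initial).
  Dunlea: +90 → 90 < 120
  Perry: +55 → 55 ≥ 40
Round 2 — Perry overflows.
  Dunlea: +10 → 100 < 120
No further overflows.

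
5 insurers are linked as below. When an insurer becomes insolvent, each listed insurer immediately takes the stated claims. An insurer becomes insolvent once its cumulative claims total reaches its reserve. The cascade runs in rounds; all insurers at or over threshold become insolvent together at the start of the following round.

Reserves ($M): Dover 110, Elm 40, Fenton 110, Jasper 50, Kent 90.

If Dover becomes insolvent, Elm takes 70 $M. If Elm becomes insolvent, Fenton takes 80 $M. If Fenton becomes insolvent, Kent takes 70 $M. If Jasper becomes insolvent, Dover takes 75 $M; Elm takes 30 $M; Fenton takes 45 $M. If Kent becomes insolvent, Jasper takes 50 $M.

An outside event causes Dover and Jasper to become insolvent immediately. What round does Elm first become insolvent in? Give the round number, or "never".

Round 1 — Dover, Jasper become insolvent (initial).
  Elm: +70+30 → 100 ≥ 40
  Fenton: +45 → 45 < 110
Round 2 — Elm becomes insolvent.
  Fenton: +80 → 125 ≥ 110
Round 3 — Fenton becomes insolvent.
  Kent: +70 → 70 < 90
No further insolvencies.

2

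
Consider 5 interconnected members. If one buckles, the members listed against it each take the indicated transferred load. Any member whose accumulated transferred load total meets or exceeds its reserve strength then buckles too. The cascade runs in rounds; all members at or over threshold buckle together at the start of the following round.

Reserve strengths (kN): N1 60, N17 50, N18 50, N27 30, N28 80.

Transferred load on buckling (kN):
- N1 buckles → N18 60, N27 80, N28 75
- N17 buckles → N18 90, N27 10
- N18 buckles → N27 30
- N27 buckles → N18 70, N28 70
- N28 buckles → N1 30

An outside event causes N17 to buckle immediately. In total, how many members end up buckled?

3

Round 1 — N17 buckles (initial).
  N18: +90 → 90 ≥ 50
  N27: +10 → 10 < 30
Round 2 — N18 buckles.
  N27: +30 → 40 ≥ 30
Round 3 — N27 buckles.
  N28: +70 → 70 < 80
No further bucklings.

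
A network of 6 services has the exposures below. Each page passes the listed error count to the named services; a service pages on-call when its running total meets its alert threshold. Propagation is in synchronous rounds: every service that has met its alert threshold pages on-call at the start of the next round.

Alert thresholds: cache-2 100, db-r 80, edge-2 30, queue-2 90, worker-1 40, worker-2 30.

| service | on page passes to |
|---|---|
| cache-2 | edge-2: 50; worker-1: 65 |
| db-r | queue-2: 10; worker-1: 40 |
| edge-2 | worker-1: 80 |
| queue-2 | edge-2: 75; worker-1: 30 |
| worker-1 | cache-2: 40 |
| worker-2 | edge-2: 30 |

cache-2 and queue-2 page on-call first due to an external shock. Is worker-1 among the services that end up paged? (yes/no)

Round 1 — cache-2, queue-2 page on-call (initial).
  edge-2: +50+75 → 125 ≥ 30
  worker-1: +65+30 → 95 ≥ 40
Round 2 — edge-2, worker-1 page on-call.
No further pages.

yes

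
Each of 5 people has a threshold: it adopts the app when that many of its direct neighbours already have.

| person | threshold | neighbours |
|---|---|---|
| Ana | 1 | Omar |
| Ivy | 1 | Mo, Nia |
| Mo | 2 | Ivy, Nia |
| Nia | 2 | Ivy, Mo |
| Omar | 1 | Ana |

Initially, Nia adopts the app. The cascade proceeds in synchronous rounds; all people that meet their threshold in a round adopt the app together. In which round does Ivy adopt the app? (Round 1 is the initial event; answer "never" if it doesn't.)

2

Round 1 — Nia adopts the app (initial).
Round 2 — checking thresholds:
  Ivy: 1 of 2 neighbours ≥ 1, adopts the app.
  Mo: 1 of 2 neighbours < 2, holds.
Round 3 — checking thresholds:
  Mo: 2 of 2 neighbours ≥ 2, adopts the app.
Round 4 — no new adoptions; cascade stops.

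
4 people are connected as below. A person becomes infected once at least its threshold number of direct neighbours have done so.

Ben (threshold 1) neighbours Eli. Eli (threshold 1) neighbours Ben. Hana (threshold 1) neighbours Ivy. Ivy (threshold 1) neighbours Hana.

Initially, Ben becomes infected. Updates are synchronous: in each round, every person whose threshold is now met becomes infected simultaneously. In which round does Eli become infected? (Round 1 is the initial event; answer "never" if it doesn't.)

2

Round 1 — Ben becomes infected (initial).
Round 2 — checking thresholds:
  Eli: 1 of 1 neighbours ≥ 1, becomes infected.
Round 3 — no new infections; cascade stops.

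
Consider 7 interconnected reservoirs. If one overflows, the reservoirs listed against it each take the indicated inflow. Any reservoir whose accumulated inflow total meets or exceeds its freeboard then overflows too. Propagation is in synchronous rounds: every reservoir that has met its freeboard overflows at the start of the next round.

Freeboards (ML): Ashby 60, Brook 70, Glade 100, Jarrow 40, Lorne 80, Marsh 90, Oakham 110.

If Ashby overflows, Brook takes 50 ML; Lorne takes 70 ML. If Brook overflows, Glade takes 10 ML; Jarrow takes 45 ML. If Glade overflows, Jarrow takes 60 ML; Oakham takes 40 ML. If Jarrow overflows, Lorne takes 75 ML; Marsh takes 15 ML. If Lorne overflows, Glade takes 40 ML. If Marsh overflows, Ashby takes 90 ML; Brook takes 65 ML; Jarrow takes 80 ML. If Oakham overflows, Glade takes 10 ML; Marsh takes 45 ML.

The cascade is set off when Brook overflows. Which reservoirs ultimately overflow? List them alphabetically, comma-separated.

Round 1 — Brook overflows (initial).
  Glade: +10 → 10 < 100
  Jarrow: +45 → 45 ≥ 40
Round 2 — Jarrow overflows.
  Lorne: +75 → 75 < 80
  Marsh: +15 → 15 < 90
No further overflows.

Brook, Jarrow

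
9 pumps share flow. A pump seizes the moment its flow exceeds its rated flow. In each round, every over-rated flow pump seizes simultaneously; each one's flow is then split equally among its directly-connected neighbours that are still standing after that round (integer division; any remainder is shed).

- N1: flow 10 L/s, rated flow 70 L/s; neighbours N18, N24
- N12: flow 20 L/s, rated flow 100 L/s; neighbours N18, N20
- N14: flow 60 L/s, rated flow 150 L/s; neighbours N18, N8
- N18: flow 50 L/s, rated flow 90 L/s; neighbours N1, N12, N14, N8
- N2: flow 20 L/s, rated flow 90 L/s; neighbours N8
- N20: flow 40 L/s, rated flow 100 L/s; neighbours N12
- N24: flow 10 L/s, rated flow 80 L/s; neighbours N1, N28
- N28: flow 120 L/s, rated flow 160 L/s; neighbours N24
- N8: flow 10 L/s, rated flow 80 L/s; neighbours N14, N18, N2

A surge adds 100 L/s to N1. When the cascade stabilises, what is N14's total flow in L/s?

Round 1 — N1 at 110 > 70. N1 seizes.
  N1 sheds 110 L/s to N18, N24: 55 each.
    N18: 50+55 = 105 > 90
    N24: 10+55 = 65 ≤ 80
Round 2 — N18 seizes.
  N18 sheds 105 L/s to N12, N14, N8: 35 each.
    N12: 20+35 = 55 ≤ 100
    N14: 60+35 = 95 ≤ 150
    N8: 10+35 = 45 ≤ 80
No further seizures.

95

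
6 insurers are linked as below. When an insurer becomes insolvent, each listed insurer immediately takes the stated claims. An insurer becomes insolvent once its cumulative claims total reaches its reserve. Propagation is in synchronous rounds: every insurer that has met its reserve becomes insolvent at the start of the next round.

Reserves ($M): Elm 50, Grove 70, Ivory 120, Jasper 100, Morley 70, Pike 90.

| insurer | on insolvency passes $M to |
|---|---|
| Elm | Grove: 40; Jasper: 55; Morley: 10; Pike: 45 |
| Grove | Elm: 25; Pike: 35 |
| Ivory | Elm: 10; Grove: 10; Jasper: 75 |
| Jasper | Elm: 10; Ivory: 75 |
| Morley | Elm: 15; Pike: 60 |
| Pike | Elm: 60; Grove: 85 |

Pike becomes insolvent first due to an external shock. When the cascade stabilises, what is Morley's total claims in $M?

Round 1 — Pike becomes insolvent (initial).
  Elm: +60 → 60 ≥ 50
  Grove: +85 → 85 ≥ 70
Round 2 — Elm, Grove become insolvent.
  Jasper: +55 → 55 < 100
  Morley: +10 → 10 < 70
No further insolvencies.

10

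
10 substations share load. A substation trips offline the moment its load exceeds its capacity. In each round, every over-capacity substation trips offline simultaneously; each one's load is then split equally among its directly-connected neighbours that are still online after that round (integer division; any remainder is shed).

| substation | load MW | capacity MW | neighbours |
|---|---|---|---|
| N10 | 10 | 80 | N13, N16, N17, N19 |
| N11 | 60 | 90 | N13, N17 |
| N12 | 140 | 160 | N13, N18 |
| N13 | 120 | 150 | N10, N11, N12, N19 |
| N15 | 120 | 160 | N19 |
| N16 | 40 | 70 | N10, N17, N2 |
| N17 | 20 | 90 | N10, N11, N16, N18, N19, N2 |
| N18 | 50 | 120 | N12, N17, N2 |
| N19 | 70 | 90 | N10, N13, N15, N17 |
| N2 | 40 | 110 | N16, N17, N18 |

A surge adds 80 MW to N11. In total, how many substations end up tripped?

Round 1 — N11 at 140 > 90. N11 trips offline.
  N11 sheds 140 MW to N13, N17: 70 each.
    N13: 120+70 = 190 > 150
    N17: 20+70 = 90 ≤ 90
Round 2 — N13 trips offline.
  N13 sheds 190 MW to N10, N12, N19: 63 each (1 lost).
    N10: 10+63 = 73 ≤ 80
    N12: 140+63 = 203 > 160
    N19: 70+63 = 133 > 90
Round 3 — N12, N19 trip offline.
  N12 sheds 203 MW to N18: 203 each.
    N18: 50+203 = 253 > 120
  N19 sheds 133 MW to N10, N15, N17: 44 each (1 lost).
    N10: 73+44 = 117 > 80
    N15: 120+44 = 164 > 160
    N17: 90+44 = 134 > 90
Round 4 — N10, N15, N17, N18 trip offline.
  N10 sheds 117 MW to N16: 117 each.
    N16: 40+117 = 157 > 70
  N15 sheds 164 MW: no online neighbours, lost.
  N17 sheds 134 MW to N16, N2: 67 each.
    N16: 157+67 = 224 > 70
    N2: 40+67 = 107 ≤ 110
  N18 sheds 253 MW to N2: 253 each.
    N2: 107+253 = 360 > 110
Round 5 — N16, N2 trip offline.
  N16 sheds 224 MW: no online neighbours, lost.
  N2 sheds 360 MW: no online neighbours, lost.
No further trips.

10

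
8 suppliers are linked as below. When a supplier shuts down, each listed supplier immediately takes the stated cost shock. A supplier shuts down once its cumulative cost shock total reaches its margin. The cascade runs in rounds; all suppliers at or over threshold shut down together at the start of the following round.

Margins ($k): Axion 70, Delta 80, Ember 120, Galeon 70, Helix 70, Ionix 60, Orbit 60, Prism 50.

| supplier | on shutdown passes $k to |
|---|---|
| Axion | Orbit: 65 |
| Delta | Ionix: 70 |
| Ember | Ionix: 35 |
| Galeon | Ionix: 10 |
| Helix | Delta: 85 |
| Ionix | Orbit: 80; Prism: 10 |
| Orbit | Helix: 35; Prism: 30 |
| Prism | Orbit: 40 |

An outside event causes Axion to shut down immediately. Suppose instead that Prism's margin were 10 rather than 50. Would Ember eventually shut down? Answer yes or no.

With Prism's margin at 10:
Round 1 — Axion shuts down (initial).
  Orbit: +65 → 65 ≥ 60
Round 2 — Orbit shuts down.
  Helix: +35 → 35 < 70
  Prism: +30 → 30 ≥ 10
Round 3 — Prism shuts down.
No further shutdowns.

no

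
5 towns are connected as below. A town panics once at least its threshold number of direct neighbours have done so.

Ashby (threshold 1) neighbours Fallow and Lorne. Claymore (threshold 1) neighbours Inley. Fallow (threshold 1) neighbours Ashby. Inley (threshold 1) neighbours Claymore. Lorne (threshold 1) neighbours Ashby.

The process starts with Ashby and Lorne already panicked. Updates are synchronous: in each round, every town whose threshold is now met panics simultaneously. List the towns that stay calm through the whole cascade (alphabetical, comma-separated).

Round 1 — Ashby, Lorne panic (initial).
Round 2 — checking thresholds:
  Fallow: 1 of 1 neighbours ≥ 1, panics.
Round 3 — no new panics; cascade stops.

Claymore, Inley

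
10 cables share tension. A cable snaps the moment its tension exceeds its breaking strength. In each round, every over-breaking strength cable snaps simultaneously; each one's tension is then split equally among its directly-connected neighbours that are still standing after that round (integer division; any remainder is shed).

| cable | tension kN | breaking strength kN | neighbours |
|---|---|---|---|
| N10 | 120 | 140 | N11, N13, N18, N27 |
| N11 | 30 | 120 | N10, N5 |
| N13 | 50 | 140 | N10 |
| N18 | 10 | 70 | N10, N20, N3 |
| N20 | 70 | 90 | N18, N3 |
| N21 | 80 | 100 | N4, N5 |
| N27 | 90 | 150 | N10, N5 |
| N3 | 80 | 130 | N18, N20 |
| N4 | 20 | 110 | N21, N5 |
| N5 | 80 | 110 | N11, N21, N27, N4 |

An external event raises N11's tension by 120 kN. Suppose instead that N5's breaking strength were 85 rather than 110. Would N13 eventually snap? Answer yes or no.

With N5's breaking strength at 85:
Round 1 — N11 at 150 > 120. N11 snaps.
  N11 sheds 150 kN to N10, N5: 75 each.
    N10: 120+75 = 195 > 140
    N5: 80+75 = 155 > 85
Round 2 — N10, N5 snap.
  N10 sheds 195 kN to N13, N18, N27: 65 each.
    N13: 50+65 = 115 ≤ 140
    N18: 10+65 = 75 > 70
    N27: 90+65 = 155 > 150
  N5 sheds 155 kN to N21, N27, N4: 51 each (2 lost).
    N21: 80+51 = 131 > 100
    N27: 155+51 = 206 > 150
    N4: 20+51 = 71 ≤ 110
Round 3 — N18, N21, N27 snap.
  N18 sheds 75 kN to N20, N3: 37 each (1 lost).
    N20: 70+37 = 107 > 90
    N3: 80+37 = 117 ≤ 130
  N21 sheds 131 kN to N4: 131 each.
    N4: 71+131 = 202 > 110
  N27 sheds 206 kN: no online neighbours, lost.
Round 4 — N20, N4 snap.
  N20 sheds 107 kN to N3: 107 each.
    N3: 117+107 = 224 > 130
  N4 sheds 202 kN: no online neighbours, lost.
Round 5 — N3 snaps.
  N3 sheds 224 kN: no online neighbours, lost.
No further breaks.

no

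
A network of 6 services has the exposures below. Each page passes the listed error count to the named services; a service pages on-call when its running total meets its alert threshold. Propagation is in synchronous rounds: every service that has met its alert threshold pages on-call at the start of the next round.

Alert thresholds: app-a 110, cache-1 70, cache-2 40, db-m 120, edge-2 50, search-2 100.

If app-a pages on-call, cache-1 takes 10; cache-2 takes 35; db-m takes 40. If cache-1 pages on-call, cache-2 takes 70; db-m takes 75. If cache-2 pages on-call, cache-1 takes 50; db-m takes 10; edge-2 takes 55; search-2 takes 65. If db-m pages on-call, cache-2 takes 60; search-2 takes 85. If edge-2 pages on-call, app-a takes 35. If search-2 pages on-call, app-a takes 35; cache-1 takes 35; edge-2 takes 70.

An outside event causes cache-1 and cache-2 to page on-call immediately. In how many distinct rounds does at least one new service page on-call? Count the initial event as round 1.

Round 1 — cache-1, cache-2 page on-call (initial).
  db-m: +75+10 → 85 < 120
  edge-2: +55 → 55 ≥ 50
  search-2: +65 → 65 < 100
Round 2 — edge-2 pages on-call.
  app-a: +35 → 35 < 110
No further pages.

2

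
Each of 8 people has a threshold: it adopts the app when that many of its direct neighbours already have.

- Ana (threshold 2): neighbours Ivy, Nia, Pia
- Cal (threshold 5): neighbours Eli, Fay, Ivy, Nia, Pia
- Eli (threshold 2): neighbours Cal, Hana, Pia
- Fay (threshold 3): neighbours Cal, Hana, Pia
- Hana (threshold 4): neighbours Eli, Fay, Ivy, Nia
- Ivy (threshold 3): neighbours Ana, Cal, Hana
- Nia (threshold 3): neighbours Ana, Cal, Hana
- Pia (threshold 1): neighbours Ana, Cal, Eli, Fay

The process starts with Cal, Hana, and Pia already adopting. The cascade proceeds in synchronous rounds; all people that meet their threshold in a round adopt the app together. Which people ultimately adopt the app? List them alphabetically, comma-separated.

Cal, Eli, Fay, Hana, Pia

Round 1 — Cal, Hana, Pia adopt the app (initial).
Round 2 — checking thresholds:
  Ana: 1 of 3 neighbours < 2, not yet.
  Eli: 3 of 3 neighbours ≥ 2, adopts the app.
  Fay: 3 of 3 neighbours ≥ 3, adopts the app.
  Ivy: 2 of 3 neighbours < 3, not yet.
  Nia: 2 of 3 neighbours < 3, not yet.
Round 3 — no new adoptions; cascade stops.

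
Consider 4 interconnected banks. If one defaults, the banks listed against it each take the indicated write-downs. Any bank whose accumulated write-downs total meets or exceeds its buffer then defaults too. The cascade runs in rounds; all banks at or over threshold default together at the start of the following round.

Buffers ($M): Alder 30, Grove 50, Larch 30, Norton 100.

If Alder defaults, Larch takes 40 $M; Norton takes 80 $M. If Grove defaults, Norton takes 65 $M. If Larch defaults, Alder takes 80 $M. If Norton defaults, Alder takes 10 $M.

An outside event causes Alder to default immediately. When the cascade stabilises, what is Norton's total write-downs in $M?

80

Round 1 — Alder defaults (initial).
  Larch: +40 → 40 ≥ 30
  Norton: +80 → 80 < 100
Round 2 — Larch defaults.
No further defaults.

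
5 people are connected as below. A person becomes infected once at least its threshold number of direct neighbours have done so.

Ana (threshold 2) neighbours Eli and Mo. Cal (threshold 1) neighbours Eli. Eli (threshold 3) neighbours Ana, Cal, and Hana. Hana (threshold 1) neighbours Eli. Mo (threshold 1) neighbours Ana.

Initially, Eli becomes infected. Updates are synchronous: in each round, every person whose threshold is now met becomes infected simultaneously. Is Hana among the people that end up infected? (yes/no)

yes

Round 1 — Eli becomes infected (initial).
Round 2 — checking thresholds:
  Ana: 1 of 2 neighbours < 2, holds.
  Cal: 1 of 1 neighbours ≥ 1, becomes infected.
  Hana: 1 of 1 neighbours ≥ 1, becomes infected.
Round 3 — no new infections; cascade stops.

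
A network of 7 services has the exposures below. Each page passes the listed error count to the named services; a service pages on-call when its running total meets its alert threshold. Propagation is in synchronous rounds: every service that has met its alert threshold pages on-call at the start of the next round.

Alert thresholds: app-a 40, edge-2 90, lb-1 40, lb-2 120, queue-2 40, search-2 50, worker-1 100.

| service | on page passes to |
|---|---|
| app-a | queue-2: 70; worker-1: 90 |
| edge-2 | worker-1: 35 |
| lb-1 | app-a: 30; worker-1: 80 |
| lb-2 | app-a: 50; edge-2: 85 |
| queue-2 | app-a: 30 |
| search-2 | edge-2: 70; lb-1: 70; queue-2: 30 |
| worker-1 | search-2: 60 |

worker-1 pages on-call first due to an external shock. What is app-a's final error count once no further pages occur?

Round 1 — worker-1 pages on-call (initial).
  search-2: +60 → 60 ≥ 50
Round 2 — search-2 pages on-call.
  edge-2: +70 → 70 < 90
  lb-1: +70 → 70 ≥ 40
  queue-2: +30 → 30 < 40
Round 3 — lb-1 pages on-call.
  app-a: +30 → 30 < 40
No further pages.

30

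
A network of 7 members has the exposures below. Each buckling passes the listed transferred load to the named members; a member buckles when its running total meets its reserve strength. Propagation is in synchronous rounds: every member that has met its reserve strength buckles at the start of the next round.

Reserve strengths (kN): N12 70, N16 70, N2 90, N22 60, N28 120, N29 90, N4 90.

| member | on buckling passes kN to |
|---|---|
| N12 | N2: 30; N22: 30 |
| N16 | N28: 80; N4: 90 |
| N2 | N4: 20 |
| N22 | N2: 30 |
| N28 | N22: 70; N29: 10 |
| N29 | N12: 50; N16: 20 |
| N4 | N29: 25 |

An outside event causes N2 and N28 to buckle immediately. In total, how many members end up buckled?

3

Round 1 — N2, N28 buckle (initial).
  N22: +70 → 70 ≥ 60
  N29: +10 → 10 < 90
  N4: +20 → 20 < 90
Round 2 — N22 buckles.
No further bucklings.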